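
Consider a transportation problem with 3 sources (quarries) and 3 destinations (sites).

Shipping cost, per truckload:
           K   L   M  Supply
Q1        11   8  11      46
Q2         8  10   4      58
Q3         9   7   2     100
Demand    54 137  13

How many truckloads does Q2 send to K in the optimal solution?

54

Solving gives:
  Q1 to L: 46 × 8 = 368
  Q2 to K: 54 × 8 = 432
  Q2 to M: 4 × 4 = 16
  Q3 to L: 91 × 7 = 637
  Q3 to M: 9 × 2 = 18
Total cost = 1471.
So Q2→K carries 54 truckloads.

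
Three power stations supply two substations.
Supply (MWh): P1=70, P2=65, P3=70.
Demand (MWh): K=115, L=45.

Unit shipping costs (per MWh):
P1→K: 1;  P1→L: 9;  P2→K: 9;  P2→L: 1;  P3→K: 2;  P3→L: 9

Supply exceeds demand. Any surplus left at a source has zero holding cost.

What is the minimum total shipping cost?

A cheapest plan:
  P1→K: 70 × 1 = 70
  P2→L: 45 × 1 = 45
  P3→K: 45 × 2 = 90
Total = 70 + 45 + 90 = 205.
(Supply check: P1 ships 70; P2 ships 45; P3 ships 45.)

205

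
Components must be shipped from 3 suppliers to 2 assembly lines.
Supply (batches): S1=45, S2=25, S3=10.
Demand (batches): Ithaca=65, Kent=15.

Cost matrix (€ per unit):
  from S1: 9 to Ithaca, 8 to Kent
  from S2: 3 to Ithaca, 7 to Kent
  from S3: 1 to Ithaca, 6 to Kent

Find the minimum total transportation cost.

One minimum-cost allocation:
  S1–Ithaca: 30 × €9 = €270
  S1–Kent: 15 × €8 = €120
  S2–Ithaca: 25 × €3 = €75
  S3–Ithaca: 10 × €1 = €10
Total = 270 + 120 + 75 + 10 = €475.

475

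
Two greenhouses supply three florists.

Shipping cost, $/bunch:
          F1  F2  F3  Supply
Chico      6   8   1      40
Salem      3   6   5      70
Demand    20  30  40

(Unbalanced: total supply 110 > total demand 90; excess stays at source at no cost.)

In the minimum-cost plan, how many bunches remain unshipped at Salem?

20

Minimum-cost shipments:
  Chico→F3: 40 × $1 = $40
  Salem→F1: 20 × $3 = $60
  Salem→F2: 30 × $6 = $180
Total cost = $280.
Salem ships 50 of its 70, leaving 20.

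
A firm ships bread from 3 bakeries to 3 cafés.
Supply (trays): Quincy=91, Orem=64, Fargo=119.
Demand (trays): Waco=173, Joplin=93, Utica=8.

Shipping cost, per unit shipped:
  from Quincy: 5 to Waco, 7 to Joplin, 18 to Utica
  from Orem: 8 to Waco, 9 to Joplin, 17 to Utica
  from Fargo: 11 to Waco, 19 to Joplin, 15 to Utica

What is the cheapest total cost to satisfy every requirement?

2430

Optimal allocation:
  Quincy→Waco: 62 × 5 = 310
  Quincy→Joplin: 29 × 7 = 203
  Orem→Joplin: 64 × 9 = 576
  Fargo→Waco: 111 × 11 = 1221
  Fargo→Utica: 8 × 15 = 120
Total = 310 + 203 + 576 + 1221 + 120 = 2430.
(Supply check: Quincy ships 91; Orem ships 64; Fargo ships 119.)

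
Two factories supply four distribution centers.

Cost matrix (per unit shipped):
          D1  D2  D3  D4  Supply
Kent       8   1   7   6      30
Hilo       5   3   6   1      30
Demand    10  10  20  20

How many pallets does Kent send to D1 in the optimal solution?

0

Optimal shipments:
  Kent→D2: 10 × 1 = 10
  Kent→D3: 20 × 7 = 140
  Hilo→D1: 10 × 5 = 50
  Hilo→D4: 20 × 1 = 20
Total cost = 220.
The route Kent→D1 is not used.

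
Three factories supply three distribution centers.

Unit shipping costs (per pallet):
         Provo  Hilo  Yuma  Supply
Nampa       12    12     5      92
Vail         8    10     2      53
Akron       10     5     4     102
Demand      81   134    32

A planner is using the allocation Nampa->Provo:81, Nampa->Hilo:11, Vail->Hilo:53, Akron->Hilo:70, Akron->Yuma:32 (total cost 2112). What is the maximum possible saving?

Current plan cost = 81·12 + 11·12 + 53·10 + 70·5 + 32·4 = 2112.
Optimal plan:
  Nampa–Provo: 28 × 12 = 336
  Nampa–Hilo: 32 × 12 = 384
  Nampa–Yuma: 32 × 5 = 160
  Vail–Provo: 53 × 8 = 424
  Akron–Hilo: 102 × 5 = 510
Optimal cost = 1814.
Saving = 2112 − 1814 = 298.

298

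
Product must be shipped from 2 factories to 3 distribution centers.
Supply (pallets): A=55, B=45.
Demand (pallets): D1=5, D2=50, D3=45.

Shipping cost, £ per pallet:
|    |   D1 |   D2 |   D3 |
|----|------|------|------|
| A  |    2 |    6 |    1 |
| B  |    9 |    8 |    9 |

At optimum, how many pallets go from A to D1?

5

Optimal shipments:
  A→D1: 5 pallets
  A→D2: 5 pallets
  A→D3: 45 pallets
  B→D2: 45 pallets
Total cost = £445.
So A→D1 carries 5 pallets.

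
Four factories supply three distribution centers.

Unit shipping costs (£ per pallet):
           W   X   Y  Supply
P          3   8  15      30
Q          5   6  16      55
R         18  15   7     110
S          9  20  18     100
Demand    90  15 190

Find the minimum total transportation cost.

2770

One minimum-cost allocation:
  P->W: 30 × £3 = £90
  Q->W: 40 × £5 = £200
  Q->X: 15 × £6 = £90
  R->Y: 110 × £7 = £770
  S->W: 20 × £9 = £180
  S->Y: 80 × £18 = £1440
Total = 90 + 200 + 90 + 770 + 180 + 1440 = £2770.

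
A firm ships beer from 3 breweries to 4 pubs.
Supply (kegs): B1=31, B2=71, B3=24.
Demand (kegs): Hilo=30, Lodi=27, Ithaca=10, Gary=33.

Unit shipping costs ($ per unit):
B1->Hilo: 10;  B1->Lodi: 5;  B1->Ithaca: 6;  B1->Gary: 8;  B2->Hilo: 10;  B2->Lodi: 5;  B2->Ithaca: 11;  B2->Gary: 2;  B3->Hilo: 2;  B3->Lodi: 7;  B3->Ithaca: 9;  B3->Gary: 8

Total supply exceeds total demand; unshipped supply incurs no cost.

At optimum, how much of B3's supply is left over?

Minimum-cost shipments:
  B1 to Ithaca: 10 × $6 = $60
  B2 to Hilo: 6 × $10 = $60
  B2 to Lodi: 27 × $5 = $135
  B2 to Gary: 33 × $2 = $66
  B3 to Hilo: 24 × $2 = $48
Total cost = $369.
B3 ships 24 of its 24, leaving 0.

0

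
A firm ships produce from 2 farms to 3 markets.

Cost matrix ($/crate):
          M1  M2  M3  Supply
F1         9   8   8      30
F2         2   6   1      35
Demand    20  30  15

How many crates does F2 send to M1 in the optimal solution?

The minimum-cost plan:
  F1→M2: 30 × $8 = $240
  F2→M1: 20 × $2 = $40
  F2→M3: 15 × $1 = $15
Total cost = $295.
So F2→M1 carries 20 crates.

20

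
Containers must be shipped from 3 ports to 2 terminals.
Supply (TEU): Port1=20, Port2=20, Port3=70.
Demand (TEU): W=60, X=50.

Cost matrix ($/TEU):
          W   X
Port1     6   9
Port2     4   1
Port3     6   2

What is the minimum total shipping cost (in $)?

420

An optimal shipping plan:
  Port1->W: 20 TEU
  Port2->W: 20 TEU
  Port3->W: 20 TEU
  Port3->X: 50 TEU
Total cost = $420.
(Supply check: Port1 ships 20; Port2 ships 20; Port3 ships 70.)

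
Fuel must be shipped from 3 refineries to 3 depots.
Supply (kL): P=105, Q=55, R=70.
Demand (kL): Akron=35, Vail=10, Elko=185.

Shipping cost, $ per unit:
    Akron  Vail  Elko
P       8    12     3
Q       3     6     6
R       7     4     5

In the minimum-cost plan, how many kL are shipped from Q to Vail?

0

Optimal shipments:
  P–Elko: 105 kL
  Q–Akron: 35 kL
  Q–Elko: 20 kL
  R–Vail: 10 kL
  R–Elko: 60 kL
Total cost = $880.
The route Q→Vail is not used.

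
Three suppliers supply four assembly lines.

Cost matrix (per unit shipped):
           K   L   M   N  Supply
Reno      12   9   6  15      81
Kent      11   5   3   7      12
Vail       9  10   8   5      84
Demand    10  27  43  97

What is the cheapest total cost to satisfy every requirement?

An optimal shipping plan:
  Reno→K: 10 × 12 = 120
  Reno→L: 27 × 9 = 243
  Reno→M: 43 × 6 = 258
  Reno→N: 1 × 15 = 15
  Kent→N: 12 × 7 = 84
  Vail→N: 84 × 5 = 420
Total = 120 + 243 + 258 + 15 + 84 + 420 = 1140.
(Supply check: Reno ships 81; Kent ships 12; Vail ships 84.)

1140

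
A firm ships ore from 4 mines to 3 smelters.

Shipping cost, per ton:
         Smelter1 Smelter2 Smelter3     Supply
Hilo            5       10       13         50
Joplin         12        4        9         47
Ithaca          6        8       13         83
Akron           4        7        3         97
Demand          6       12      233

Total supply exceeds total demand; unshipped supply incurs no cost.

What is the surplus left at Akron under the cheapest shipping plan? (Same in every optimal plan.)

0

Minimum-cost shipments:
  Hilo to Smelter1: 6 × 5 = 30
  Hilo to Smelter3: 18 × 13 = 234
  Joplin to Smelter2: 12 × 4 = 48
  Joplin to Smelter3: 35 × 9 = 315
  Ithaca to Smelter3: 83 × 13 = 1079
  Akron to Smelter3: 97 × 3 = 291
Total cost = 1997.
Akron ships 97 of its 97, leaving 0.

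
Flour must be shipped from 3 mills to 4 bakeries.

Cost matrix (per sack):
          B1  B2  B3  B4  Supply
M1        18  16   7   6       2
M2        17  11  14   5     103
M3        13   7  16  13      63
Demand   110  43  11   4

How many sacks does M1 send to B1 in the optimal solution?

Optimal shipments:
  M1–B3: 2 × 7 = 14
  M2–B1: 47 × 17 = 799
  M2–B2: 43 × 11 = 473
  M2–B3: 9 × 14 = 126
  M2–B4: 4 × 5 = 20
  M3–B1: 63 × 13 = 819
Total cost = 2251.
The route M1→B1 is not used.

0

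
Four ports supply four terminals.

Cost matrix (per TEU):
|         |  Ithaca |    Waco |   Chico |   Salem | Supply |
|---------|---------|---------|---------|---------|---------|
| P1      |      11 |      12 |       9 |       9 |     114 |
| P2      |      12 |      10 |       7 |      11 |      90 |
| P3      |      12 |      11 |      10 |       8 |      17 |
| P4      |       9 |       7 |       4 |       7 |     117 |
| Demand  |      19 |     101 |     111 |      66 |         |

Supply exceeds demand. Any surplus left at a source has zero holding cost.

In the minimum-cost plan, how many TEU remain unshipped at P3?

Minimum-cost shipments:
  P1→Ithaca: 19 TEU
  P1→Waco: 5 TEU
  P1→Salem: 49 TEU
  P2→Waco: 90 TEU
  P3→Salem: 17 TEU
  P4→Waco: 6 TEU
  P4→Chico: 111 TEU
Total cost = 2232.
P3 ships 17 of its 17, leaving 0.

0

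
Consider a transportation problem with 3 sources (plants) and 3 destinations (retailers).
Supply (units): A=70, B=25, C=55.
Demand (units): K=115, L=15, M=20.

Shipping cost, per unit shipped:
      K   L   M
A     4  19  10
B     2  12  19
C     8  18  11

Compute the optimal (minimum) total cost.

A cheapest plan:
  A->K: 70 × 4 = 280
  B->K: 10 × 2 = 20
  B->L: 15 × 12 = 180
  C->K: 35 × 8 = 280
  C->M: 20 × 11 = 220
Total = 280 + 20 + 180 + 280 + 220 = 980.
(Supply check: A ships 70; B ships 25; C ships 55.)

980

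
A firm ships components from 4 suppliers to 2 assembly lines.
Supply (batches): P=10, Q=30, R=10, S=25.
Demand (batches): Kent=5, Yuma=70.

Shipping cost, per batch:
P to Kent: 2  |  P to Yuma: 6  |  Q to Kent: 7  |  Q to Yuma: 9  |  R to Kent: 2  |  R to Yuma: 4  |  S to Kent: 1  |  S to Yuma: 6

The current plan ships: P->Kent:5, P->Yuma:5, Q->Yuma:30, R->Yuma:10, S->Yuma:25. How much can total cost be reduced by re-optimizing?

Current plan cost = 5·2 + 5·6 + 30·9 + 10·4 + 25·6 = 500.
Optimal plan:
  P→Yuma: 10 × 6 = 60
  Q→Yuma: 30 × 9 = 270
  R→Yuma: 10 × 4 = 40
  S→Kent: 5 × 1 = 5
  S→Yuma: 20 × 6 = 120
Optimal cost = 495.
Saving = 500 − 495 = 5.

5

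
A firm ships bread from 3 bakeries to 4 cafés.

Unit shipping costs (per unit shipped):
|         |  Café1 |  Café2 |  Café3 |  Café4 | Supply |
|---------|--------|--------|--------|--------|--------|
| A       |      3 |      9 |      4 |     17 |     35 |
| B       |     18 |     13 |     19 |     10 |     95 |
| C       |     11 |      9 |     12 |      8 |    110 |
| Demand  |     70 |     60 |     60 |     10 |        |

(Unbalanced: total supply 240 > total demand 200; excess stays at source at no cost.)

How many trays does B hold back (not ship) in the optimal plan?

40

Minimum-cost shipments:
  A to Café1: 35 × 3 = 105
  B to Café2: 45 × 13 = 585
  B to Café4: 10 × 10 = 100
  C to Café1: 35 × 11 = 385
  C to Café2: 15 × 9 = 135
  C to Café3: 60 × 12 = 720
Total cost = 2030.
B ships 55 of its 95, leaving 40.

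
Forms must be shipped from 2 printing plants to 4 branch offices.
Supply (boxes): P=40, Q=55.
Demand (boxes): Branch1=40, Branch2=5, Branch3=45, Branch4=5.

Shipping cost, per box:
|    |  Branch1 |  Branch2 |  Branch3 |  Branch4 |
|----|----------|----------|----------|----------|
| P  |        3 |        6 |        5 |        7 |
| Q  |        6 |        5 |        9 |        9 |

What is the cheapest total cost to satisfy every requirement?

One minimum-cost allocation:
  P->Branch3: 40 × 5 = 200
  Q->Branch1: 40 × 6 = 240
  Q->Branch2: 5 × 5 = 25
  Q->Branch3: 5 × 9 = 45
  Q->Branch4: 5 × 9 = 45
Total = 200 + 240 + 25 + 45 + 45 = 555.

555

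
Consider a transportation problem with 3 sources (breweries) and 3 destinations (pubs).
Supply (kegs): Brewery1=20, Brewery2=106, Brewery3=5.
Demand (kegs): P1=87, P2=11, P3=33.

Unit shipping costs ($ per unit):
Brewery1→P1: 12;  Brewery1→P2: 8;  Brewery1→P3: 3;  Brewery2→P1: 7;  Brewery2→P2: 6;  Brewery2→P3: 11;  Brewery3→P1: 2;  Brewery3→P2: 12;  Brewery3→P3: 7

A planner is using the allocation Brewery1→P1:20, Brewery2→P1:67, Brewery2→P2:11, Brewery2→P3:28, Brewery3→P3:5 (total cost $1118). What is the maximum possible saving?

265

Current plan cost = 20·12 + 67·7 + 11·6 + 28·11 + 5·7 = $1118.
Optimal plan:
  Brewery1->P3: 20 kegs
  Brewery2->P1: 82 kegs
  Brewery2->P2: 11 kegs
  Brewery2->P3: 13 kegs
  Brewery3->P1: 5 kegs
Optimal cost = $853.
Saving = 1118 − 853 = $265.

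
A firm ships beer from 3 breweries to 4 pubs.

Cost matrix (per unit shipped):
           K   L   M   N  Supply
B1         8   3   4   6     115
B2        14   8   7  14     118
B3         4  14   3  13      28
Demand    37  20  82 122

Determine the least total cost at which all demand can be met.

Optimal allocation:
  B1→N: 115 kegs
  B2→K: 9 kegs
  B2→L: 20 kegs
  B2→M: 82 kegs
  B2→N: 7 kegs
  B3→K: 28 kegs
Total cost = 1760.

1760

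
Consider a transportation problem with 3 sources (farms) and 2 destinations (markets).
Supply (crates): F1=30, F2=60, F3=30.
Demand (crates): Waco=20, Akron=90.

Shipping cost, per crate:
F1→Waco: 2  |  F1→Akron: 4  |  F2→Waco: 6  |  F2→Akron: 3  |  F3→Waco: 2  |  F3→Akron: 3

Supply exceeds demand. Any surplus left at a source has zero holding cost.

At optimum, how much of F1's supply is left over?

10

Minimum-cost shipments:
  F1 to Waco: 20 crates
  F2 to Akron: 60 crates
  F3 to Akron: 30 crates
Total cost = 310.
F1 ships 20 of its 30, leaving 10.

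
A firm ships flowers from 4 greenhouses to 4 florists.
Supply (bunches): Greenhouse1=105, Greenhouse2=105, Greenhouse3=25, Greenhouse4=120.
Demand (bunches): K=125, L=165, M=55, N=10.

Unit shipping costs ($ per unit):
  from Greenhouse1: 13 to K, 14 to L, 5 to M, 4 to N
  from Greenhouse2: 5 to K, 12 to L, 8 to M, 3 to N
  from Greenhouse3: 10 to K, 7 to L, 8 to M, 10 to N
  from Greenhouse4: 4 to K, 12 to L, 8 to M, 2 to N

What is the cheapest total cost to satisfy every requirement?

An optimal shipping plan:
  Greenhouse1–L: 40 × $14 = $560
  Greenhouse1–M: 55 × $5 = $275
  Greenhouse1–N: 10 × $4 = $40
  Greenhouse2–K: 5 × $5 = $25
  Greenhouse2–L: 100 × $12 = $1200
  Greenhouse3–L: 25 × $7 = $175
  Greenhouse4–K: 120 × $4 = $480
Total = 560 + 275 + 40 + 25 + 1200 + 175 + 480 = $2755.

2755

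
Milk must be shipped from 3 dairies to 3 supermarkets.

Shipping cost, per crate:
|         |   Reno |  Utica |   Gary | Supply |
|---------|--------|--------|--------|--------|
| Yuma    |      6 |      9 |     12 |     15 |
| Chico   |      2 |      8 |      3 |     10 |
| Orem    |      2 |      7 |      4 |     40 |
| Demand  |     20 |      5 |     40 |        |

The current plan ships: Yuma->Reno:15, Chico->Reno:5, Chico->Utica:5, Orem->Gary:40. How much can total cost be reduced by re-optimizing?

25

Current plan cost = 15·6 + 5·2 + 5·8 + 40·4 = 300.
Optimal plan:
  Yuma–Reno: 10 crates
  Yuma–Utica: 5 crates
  Chico–Gary: 10 crates
  Orem–Reno: 10 crates
  Orem–Gary: 30 crates
Optimal cost = 275.
Saving = 300 − 275 = 25.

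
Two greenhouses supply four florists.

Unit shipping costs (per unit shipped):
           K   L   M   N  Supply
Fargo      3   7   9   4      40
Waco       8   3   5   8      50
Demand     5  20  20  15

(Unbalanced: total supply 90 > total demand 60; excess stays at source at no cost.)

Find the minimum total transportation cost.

235

An optimal shipping plan:
  Fargo→K: 5 bunches
  Fargo→N: 15 bunches
  Waco→L: 20 bunches
  Waco→M: 20 bunches
Total cost = 235.
(Supply check: Fargo ships 20; Waco ships 40.)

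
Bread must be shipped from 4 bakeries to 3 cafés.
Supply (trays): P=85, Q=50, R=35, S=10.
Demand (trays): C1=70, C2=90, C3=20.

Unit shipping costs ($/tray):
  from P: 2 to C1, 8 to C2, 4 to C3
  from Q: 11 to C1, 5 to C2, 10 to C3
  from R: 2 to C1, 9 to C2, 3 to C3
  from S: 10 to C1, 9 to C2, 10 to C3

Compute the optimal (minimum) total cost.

780

A cheapest plan:
  P->C1: 55 × $2 = $110
  P->C2: 30 × $8 = $240
  Q->C2: 50 × $5 = $250
  R->C1: 15 × $2 = $30
  R->C3: 20 × $3 = $60
  S->C2: 10 × $9 = $90
Total = 110 + 240 + 250 + 30 + 60 + 90 = $780.
(Supply check: P ships 85; Q ships 50; R ships 35; S ships 10.)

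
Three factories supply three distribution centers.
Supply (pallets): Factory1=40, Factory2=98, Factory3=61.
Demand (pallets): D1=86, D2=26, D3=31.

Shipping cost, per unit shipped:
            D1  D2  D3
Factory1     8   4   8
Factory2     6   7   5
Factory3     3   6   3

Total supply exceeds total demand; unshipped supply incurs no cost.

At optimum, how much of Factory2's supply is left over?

Minimum-cost shipments:
  Factory1->D2: 26 × 4 = 104
  Factory2->D1: 25 × 6 = 150
  Factory2->D3: 31 × 5 = 155
  Factory3->D1: 61 × 3 = 183
Total cost = 592.
Factory2 ships 56 of its 98, leaving 42.

42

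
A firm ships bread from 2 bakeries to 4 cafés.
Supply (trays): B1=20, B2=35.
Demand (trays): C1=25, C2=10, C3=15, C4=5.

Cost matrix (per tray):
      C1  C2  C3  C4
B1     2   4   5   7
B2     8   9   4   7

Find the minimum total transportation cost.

265

Optimal allocation:
  B1–C1: 20 trays
  B2–C1: 5 trays
  B2–C2: 10 trays
  B2–C3: 15 trays
  B2–C4: 5 trays
Total cost = 265.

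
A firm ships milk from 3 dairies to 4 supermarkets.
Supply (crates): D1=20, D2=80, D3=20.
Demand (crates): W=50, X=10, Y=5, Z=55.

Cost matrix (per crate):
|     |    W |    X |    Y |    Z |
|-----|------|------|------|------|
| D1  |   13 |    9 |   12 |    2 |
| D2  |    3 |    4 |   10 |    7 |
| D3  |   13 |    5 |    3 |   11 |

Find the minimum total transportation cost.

520

One minimum-cost allocation:
  D1–Z: 20 × 2 = 40
  D2–W: 50 × 3 = 150
  D2–Z: 30 × 7 = 210
  D3–X: 10 × 5 = 50
  D3–Y: 5 × 3 = 15
  D3–Z: 5 × 11 = 55
Total = 40 + 150 + 210 + 50 + 15 + 55 = 520.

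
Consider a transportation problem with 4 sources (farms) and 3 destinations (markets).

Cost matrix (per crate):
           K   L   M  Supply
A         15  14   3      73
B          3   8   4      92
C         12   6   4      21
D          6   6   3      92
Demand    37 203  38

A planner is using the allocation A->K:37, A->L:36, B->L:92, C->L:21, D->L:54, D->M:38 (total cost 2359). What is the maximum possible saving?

Current plan cost = 37·15 + 36·14 + 92·8 + 21·6 + 54·6 + 38·3 = 2359.
Optimal plan:
  A–L: 35 crates
  A–M: 38 crates
  B–K: 37 crates
  B–L: 55 crates
  C–L: 21 crates
  D–L: 92 crates
Optimal cost = 1833.
Saving = 2359 − 1833 = 526.

526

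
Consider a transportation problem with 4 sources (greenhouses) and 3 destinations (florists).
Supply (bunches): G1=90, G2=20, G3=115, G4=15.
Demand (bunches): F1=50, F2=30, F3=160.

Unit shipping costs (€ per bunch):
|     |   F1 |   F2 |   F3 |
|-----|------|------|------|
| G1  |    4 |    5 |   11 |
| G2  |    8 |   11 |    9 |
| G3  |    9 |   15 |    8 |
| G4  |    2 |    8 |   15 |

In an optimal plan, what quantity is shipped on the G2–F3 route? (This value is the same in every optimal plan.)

The minimum-cost plan:
  G1 to F1: 35 bunches
  G1 to F2: 30 bunches
  G1 to F3: 25 bunches
  G2 to F3: 20 bunches
  G3 to F3: 115 bunches
  G4 to F1: 15 bunches
Total cost = €1695.
So G2→F3 carries 20 bunches.

20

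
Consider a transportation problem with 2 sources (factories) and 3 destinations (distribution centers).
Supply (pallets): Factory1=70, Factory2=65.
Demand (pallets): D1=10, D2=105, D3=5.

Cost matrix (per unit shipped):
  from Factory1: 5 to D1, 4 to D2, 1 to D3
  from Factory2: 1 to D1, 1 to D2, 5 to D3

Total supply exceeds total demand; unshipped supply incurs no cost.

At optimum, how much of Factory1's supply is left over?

Minimum-cost shipments:
  Factory1->D2: 50 pallets
  Factory1->D3: 5 pallets
  Factory2->D1: 10 pallets
  Factory2->D2: 55 pallets
Total cost = 270.
Factory1 ships 55 of its 70, leaving 15.

15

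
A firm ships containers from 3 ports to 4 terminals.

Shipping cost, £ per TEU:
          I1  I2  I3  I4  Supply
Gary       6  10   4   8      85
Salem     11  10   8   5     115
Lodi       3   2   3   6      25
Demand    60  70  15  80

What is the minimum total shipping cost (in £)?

One minimum-cost allocation:
  Gary->I1: 60 × £6 = £360
  Gary->I2: 10 × £10 = £100
  Gary->I3: 15 × £4 = £60
  Salem->I2: 35 × £10 = £350
  Salem->I4: 80 × £5 = £400
  Lodi->I2: 25 × £2 = £50
Total = 360 + 100 + 60 + 350 + 400 + 50 = £1320.

1320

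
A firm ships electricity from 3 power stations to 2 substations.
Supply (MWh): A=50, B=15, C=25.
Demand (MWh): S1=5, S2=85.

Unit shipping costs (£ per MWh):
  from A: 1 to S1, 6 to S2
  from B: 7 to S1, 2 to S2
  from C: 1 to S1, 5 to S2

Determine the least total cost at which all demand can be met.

A cheapest plan:
  A to S1: 5 × £1 = £5
  A to S2: 45 × £6 = £270
  B to S2: 15 × £2 = £30
  C to S2: 25 × £5 = £125
Total = 5 + 270 + 30 + 125 = £430.

430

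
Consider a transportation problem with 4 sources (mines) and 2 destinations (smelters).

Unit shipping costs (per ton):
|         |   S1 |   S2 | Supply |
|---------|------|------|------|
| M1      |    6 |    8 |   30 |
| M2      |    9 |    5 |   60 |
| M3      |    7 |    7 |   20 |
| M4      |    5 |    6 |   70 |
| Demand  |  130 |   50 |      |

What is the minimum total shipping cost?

A cheapest plan:
  M1→S1: 30 × 6 = 180
  M2→S1: 10 × 9 = 90
  M2→S2: 50 × 5 = 250
  M3→S1: 20 × 7 = 140
  M4→S1: 70 × 5 = 350
Total = 180 + 90 + 250 + 140 + 350 = 1010.
(Supply check: M1 ships 30; M2 ships 60; M3 ships 20; M4 ships 70.)

1010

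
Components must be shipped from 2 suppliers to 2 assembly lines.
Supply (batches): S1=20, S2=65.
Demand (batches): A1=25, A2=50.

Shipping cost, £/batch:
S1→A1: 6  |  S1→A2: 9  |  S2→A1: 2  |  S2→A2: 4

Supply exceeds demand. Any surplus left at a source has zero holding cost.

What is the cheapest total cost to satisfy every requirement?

A cheapest plan:
  S1 to A1: 10 × £6 = £60
  S2 to A1: 15 × £2 = £30
  S2 to A2: 50 × £4 = £200
Total = 60 + 30 + 200 = £290.

290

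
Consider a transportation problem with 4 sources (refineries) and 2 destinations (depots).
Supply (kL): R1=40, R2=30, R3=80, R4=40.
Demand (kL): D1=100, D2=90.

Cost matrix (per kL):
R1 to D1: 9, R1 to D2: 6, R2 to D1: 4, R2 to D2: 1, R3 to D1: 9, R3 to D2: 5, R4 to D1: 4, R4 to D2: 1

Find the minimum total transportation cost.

An optimal shipping plan:
  R1->D1: 40 kL
  R2->D1: 30 kL
  R3->D2: 80 kL
  R4->D1: 30 kL
  R4->D2: 10 kL
Total cost = 1010.

1010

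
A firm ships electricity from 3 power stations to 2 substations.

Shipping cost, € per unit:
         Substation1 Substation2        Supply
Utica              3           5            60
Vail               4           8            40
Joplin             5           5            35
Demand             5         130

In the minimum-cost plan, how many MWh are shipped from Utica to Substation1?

Solving gives:
  Utica->Substation2: 60 × €5 = €300
  Vail->Substation1: 5 × €4 = €20
  Vail->Substation2: 35 × €8 = €280
  Joplin->Substation2: 35 × €5 = €175
Total cost = €775.
The route Utica→Substation1 is not used.

0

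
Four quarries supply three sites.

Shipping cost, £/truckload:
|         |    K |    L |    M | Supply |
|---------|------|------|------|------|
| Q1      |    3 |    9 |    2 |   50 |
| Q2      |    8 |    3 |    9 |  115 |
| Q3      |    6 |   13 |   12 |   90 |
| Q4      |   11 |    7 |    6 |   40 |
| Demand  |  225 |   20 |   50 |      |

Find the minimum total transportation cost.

An optimal shipping plan:
  Q1->K: 40 × £3 = £120
  Q1->M: 10 × £2 = £20
  Q2->K: 95 × £8 = £760
  Q2->L: 20 × £3 = £60
  Q3->K: 90 × £6 = £540
  Q4->M: 40 × £6 = £240
Total = 120 + 20 + 760 + 60 + 540 + 240 = £1740.
(Supply check: Q1 ships 50; Q2 ships 115; Q3 ships 90; Q4 ships 40.)

1740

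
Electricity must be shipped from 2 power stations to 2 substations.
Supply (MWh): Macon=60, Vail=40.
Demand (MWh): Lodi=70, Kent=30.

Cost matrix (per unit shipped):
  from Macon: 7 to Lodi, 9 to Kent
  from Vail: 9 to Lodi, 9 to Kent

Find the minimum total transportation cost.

780

A cheapest plan:
  Macon→Lodi: 60 × 7 = 420
  Vail→Lodi: 10 × 9 = 90
  Vail→Kent: 30 × 9 = 270
Total = 420 + 90 + 270 = 780.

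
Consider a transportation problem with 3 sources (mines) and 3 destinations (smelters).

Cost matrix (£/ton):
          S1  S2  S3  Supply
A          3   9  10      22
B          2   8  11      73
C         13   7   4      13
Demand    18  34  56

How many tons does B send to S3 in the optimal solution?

21

Solving gives:
  A–S3: 22 × £10 = £220
  B–S1: 18 × £2 = £36
  B–S2: 34 × £8 = £272
  B–S3: 21 × £11 = £231
  C–S3: 13 × £4 = £52
Total cost = £811.
So B→S3 carries 21 tons.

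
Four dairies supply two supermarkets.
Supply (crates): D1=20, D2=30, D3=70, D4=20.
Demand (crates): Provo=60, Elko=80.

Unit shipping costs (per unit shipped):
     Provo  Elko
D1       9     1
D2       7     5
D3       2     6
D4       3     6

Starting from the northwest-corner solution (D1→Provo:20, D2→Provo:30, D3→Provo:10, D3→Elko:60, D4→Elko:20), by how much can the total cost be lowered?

420

Current plan cost = 20·9 + 30·7 + 10·2 + 60·6 + 20·6 = 890.
Optimal plan:
  D1–Elko: 20 × 1 = 20
  D2–Elko: 30 × 5 = 150
  D3–Provo: 60 × 2 = 120
  D3–Elko: 10 × 6 = 60
  D4–Elko: 20 × 6 = 120
Optimal cost = 470.
Saving = 890 − 470 = 420.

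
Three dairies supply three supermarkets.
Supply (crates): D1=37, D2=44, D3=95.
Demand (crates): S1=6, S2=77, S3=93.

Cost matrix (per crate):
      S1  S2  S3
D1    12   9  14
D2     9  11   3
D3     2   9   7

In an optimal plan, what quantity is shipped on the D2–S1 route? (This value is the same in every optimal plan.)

Optimal shipments:
  D1->S2: 37 × 9 = 333
  D2->S3: 44 × 3 = 132
  D3->S1: 6 × 2 = 12
  D3->S2: 40 × 9 = 360
  D3->S3: 49 × 7 = 343
Total cost = 1180.
The route D2→S1 is not used.

0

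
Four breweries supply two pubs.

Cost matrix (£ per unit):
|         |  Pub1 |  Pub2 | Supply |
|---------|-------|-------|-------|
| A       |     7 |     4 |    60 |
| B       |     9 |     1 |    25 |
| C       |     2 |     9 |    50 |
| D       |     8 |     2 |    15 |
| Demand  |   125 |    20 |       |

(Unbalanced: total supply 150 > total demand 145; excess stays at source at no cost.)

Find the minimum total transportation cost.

One minimum-cost allocation:
  A to Pub1: 60 kegs
  B to Pub2: 20 kegs
  C to Pub1: 50 kegs
  D to Pub1: 15 kegs
Total cost = £660.

660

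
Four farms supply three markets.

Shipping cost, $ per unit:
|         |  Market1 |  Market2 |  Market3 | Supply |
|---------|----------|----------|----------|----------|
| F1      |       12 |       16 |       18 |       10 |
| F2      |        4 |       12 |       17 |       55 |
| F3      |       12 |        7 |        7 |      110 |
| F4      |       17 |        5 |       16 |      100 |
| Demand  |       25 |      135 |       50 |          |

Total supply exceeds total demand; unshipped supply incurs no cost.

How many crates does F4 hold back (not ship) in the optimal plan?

An optimal plan:
  F2–Market1: 25 × $4 = $100
  F3–Market2: 35 × $7 = $245
  F3–Market3: 50 × $7 = $350
  F4–Market2: 100 × $5 = $500
Total cost = $1195.
F4 ships 100 of its 100, leaving 0.

0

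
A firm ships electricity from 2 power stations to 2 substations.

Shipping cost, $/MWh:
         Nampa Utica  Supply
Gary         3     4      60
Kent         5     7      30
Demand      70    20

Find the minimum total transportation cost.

A cheapest plan:
  Gary to Nampa: 40 × $3 = $120
  Gary to Utica: 20 × $4 = $80
  Kent to Nampa: 30 × $5 = $150
Total = 120 + 80 + 150 = $350.

350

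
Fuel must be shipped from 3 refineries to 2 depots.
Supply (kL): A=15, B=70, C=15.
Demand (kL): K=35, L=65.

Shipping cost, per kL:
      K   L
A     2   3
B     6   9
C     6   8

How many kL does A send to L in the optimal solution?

15

The minimum-cost plan:
  A→L: 15 kL
  B→K: 35 kL
  B→L: 35 kL
  C→L: 15 kL
Total cost = 690.
So A→L carries 15 kL.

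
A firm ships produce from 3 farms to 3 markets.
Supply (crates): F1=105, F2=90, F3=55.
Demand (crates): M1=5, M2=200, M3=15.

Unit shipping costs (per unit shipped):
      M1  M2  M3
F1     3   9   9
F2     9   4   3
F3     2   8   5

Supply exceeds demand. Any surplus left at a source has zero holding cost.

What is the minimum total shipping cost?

Optimal allocation:
  F1->M2: 75 × 9 = 675
  F2->M2: 90 × 4 = 360
  F3->M1: 5 × 2 = 10
  F3->M2: 35 × 8 = 280
  F3->M3: 15 × 5 = 75
Total = 675 + 360 + 10 + 280 + 75 = 1400.

1400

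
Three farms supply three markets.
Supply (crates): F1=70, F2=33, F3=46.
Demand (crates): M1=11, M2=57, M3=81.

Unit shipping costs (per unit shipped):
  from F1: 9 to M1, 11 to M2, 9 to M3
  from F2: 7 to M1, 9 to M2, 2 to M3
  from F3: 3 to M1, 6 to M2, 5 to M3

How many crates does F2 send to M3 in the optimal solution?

Solving gives:
  F1->M2: 22 × 11 = 242
  F1->M3: 48 × 9 = 432
  F2->M3: 33 × 2 = 66
  F3->M1: 11 × 3 = 33
  F3->M2: 35 × 6 = 210
Total cost = 983.
So F2→M3 carries 33 crates.

33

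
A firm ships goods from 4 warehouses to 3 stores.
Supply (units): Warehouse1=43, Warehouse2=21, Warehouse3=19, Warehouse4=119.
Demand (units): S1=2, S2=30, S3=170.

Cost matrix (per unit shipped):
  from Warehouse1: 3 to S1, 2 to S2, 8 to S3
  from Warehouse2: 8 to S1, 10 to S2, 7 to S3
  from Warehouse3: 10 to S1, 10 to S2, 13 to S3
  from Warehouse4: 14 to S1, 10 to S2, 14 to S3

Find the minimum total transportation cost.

2214

An optimal shipping plan:
  Warehouse1–S1: 2 × 3 = 6
  Warehouse1–S2: 30 × 2 = 60
  Warehouse1–S3: 11 × 8 = 88
  Warehouse2–S3: 21 × 7 = 147
  Warehouse3–S3: 19 × 13 = 247
  Warehouse4–S3: 119 × 14 = 1666
Total = 6 + 60 + 88 + 147 + 247 + 1666 = 2214.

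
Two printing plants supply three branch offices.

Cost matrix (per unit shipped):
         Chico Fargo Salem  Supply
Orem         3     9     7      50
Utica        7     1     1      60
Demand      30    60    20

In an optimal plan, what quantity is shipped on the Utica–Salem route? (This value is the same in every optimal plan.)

Optimal shipments:
  Orem to Chico: 30 boxes
  Orem to Salem: 20 boxes
  Utica to Fargo: 60 boxes
Total cost = 290.
The route Utica→Salem is not used.

0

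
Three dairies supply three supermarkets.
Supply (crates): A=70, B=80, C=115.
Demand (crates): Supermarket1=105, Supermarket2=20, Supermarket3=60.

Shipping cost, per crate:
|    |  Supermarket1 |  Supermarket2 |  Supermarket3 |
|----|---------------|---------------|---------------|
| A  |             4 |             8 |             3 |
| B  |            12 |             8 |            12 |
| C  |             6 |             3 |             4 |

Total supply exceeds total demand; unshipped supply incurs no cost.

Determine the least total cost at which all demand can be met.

A cheapest plan:
  A to Supermarket1: 70 × 4 = 280
  C to Supermarket1: 35 × 6 = 210
  C to Supermarket2: 20 × 3 = 60
  C to Supermarket3: 60 × 4 = 240
Total = 280 + 210 + 60 + 240 = 790.

790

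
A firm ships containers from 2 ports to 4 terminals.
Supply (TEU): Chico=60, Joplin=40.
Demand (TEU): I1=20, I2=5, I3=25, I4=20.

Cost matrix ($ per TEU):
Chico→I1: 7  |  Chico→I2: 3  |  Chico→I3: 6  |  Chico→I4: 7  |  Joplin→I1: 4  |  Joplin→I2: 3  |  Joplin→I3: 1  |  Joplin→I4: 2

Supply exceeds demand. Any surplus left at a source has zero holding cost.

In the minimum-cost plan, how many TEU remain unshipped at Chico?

Minimum-cost shipments:
  Chico to I1: 20 × $7 = $140
  Chico to I2: 5 × $3 = $15
  Chico to I3: 5 × $6 = $30
  Joplin to I3: 20 × $1 = $20
  Joplin to I4: 20 × $2 = $40
Total cost = $245.
Chico ships 30 of its 60, leaving 30.

30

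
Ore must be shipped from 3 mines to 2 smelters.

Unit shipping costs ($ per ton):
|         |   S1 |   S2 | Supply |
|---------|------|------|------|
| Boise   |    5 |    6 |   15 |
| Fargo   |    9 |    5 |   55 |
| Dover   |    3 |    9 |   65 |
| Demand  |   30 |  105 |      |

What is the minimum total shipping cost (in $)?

770

One minimum-cost allocation:
  Boise–S2: 15 × $6 = $90
  Fargo–S2: 55 × $5 = $275
  Dover–S1: 30 × $3 = $90
  Dover–S2: 35 × $9 = $315
Total = 90 + 275 + 90 + 315 = $770.
(Supply check: Boise ships 15; Fargo ships 55; Dover ships 65.)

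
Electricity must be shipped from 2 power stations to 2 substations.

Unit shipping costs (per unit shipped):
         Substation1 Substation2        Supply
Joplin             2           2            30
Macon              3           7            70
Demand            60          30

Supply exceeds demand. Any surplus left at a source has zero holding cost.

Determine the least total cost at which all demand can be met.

An optimal shipping plan:
  Joplin–Substation2: 30 MWh
  Macon–Substation1: 60 MWh
Total cost = 240.

240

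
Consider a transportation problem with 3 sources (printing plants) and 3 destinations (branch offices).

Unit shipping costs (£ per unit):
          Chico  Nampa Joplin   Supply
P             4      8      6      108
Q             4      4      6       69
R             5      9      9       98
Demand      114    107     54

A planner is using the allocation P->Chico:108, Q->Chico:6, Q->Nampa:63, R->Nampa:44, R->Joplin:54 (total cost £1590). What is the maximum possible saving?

132

Current plan cost = 108·4 + 6·4 + 63·4 + 44·9 + 54·9 = £1590.
Optimal plan:
  P->Chico: 16 boxes
  P->Nampa: 38 boxes
  P->Joplin: 54 boxes
  Q->Nampa: 69 boxes
  R->Chico: 98 boxes
Optimal cost = £1458.
Saving = 1590 − 1458 = £132.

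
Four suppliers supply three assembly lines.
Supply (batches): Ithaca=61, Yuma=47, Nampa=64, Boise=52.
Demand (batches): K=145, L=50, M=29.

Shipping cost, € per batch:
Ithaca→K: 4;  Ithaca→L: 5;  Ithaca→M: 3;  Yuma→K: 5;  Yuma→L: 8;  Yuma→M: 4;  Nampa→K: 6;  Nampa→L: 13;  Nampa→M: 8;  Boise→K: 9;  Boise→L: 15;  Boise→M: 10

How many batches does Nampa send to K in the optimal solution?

64

Optimal shipments:
  Ithaca->L: 50 × €5 = €250
  Ithaca->M: 11 × €3 = €33
  Yuma->K: 29 × €5 = €145
  Yuma->M: 18 × €4 = €72
  Nampa->K: 64 × €6 = €384
  Boise->K: 52 × €9 = €468
Total cost = €1352.
So Nampa→K carries 64 batches.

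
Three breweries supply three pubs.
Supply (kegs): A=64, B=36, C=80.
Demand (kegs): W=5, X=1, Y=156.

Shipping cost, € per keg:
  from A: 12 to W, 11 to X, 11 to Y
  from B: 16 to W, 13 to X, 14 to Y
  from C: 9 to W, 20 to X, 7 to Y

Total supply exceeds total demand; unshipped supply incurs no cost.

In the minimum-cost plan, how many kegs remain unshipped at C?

An optimal plan:
  A–W: 5 kegs
  A–Y: 59 kegs
  B–X: 1 kegs
  B–Y: 17 kegs
  C–Y: 80 kegs
Total cost = €1520.
C ships 80 of its 80, leaving 0.

0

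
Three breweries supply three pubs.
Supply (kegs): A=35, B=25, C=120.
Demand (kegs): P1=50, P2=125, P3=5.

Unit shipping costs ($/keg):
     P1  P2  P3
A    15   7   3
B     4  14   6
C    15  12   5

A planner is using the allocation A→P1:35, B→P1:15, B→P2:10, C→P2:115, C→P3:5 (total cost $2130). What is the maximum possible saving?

305

Current plan cost = 35·15 + 15·4 + 10·14 + 115·12 + 5·5 = $2130.
Optimal plan:
  A to P2: 35 × $7 = $245
  B to P1: 25 × $4 = $100
  C to P1: 25 × $15 = $375
  C to P2: 90 × $12 = $1080
  C to P3: 5 × $5 = $25
Optimal cost = $1825.
Saving = 2130 − 1825 = $305.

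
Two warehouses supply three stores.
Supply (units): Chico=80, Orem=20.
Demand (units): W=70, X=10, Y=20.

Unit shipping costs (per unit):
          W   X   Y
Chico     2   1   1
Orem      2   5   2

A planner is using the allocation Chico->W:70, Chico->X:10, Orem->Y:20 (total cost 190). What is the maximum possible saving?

Current plan cost = 70·2 + 10·1 + 20·2 = 190.
Optimal plan:
  Chico to W: 50 × 2 = 100
  Chico to X: 10 × 1 = 10
  Chico to Y: 20 × 1 = 20
  Orem to W: 20 × 2 = 40
Optimal cost = 170.
Saving = 190 − 170 = 20.

20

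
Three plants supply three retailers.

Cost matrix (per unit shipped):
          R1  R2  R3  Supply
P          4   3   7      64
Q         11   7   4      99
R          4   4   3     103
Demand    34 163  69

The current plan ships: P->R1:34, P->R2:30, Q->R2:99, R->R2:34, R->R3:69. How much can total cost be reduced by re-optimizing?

Current plan cost = 34·4 + 30·3 + 99·7 + 34·4 + 69·3 = 1262.
Optimal plan:
  P to R2: 64 × 3 = 192
  Q to R2: 30 × 7 = 210
  Q to R3: 69 × 4 = 276
  R to R1: 34 × 4 = 136
  R to R2: 69 × 4 = 276
Optimal cost = 1090.
Saving = 1262 − 1090 = 172.

172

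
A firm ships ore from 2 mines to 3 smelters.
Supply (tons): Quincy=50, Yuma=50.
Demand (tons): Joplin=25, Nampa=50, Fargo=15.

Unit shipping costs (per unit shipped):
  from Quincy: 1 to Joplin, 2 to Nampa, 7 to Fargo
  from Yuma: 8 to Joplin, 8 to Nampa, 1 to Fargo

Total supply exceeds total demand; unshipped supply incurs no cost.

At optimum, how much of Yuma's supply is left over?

10

Minimum-cost shipments:
  Quincy→Joplin: 25 × 1 = 25
  Quincy→Nampa: 25 × 2 = 50
  Yuma→Nampa: 25 × 8 = 200
  Yuma→Fargo: 15 × 1 = 15
Total cost = 290.
Yuma ships 40 of its 50, leaving 10.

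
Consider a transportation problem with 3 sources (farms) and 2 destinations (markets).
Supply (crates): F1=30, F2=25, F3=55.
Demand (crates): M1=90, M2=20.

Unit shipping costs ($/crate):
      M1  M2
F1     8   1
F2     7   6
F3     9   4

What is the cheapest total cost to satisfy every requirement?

An optimal shipping plan:
  F1->M1: 10 crates
  F1->M2: 20 crates
  F2->M1: 25 crates
  F3->M1: 55 crates
Total cost = $770.

770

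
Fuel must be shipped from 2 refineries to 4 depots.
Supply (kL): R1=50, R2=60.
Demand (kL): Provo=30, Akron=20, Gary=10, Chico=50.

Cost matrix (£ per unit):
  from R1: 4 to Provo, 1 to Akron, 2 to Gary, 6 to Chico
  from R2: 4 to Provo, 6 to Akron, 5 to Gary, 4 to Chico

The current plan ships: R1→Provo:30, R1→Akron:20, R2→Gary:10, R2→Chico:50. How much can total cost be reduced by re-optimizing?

30

Current plan cost = 30·4 + 20·1 + 10·5 + 50·4 = £390.
Optimal plan:
  R1–Provo: 20 × £4 = £80
  R1–Akron: 20 × £1 = £20
  R1–Gary: 10 × £2 = £20
  R2–Provo: 10 × £4 = £40
  R2–Chico: 50 × £4 = £200
Optimal cost = £360.
Saving = 390 − 360 = £30.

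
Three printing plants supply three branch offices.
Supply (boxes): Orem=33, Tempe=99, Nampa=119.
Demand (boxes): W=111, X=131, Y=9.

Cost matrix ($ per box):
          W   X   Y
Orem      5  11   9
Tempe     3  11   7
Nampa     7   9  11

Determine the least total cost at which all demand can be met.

1641

Optimal allocation:
  Orem->W: 12 boxes
  Orem->X: 12 boxes
  Orem->Y: 9 boxes
  Tempe->W: 99 boxes
  Nampa->X: 119 boxes
Total cost = $1641.
(Supply check: Orem ships 33; Tempe ships 99; Nampa ships 119.)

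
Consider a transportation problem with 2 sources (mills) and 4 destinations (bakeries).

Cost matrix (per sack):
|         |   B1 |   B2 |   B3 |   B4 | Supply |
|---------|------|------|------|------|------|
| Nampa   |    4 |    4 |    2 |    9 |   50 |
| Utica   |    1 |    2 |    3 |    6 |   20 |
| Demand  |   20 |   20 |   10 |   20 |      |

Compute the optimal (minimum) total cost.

300

Optimal allocation:
  Nampa–B1: 20 × 4 = 80
  Nampa–B2: 20 × 4 = 80
  Nampa–B3: 10 × 2 = 20
  Utica–B4: 20 × 6 = 120
Total = 80 + 80 + 20 + 120 = 300.
(Supply check: Nampa ships 50; Utica ships 20.)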